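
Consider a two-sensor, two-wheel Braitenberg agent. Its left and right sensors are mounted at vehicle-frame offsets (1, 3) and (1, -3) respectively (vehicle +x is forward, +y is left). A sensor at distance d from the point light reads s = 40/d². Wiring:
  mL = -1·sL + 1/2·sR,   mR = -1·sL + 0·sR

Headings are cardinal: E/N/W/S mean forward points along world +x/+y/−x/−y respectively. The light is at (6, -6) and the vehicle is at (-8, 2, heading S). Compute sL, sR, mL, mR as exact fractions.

left sensor world pos  = (-5, 1); dL² = 170
right sensor world pos = (-11, 1); dR² = 338
sL = 40/170 = 4/17
sR = 40/338 = 20/169
mL = -1·sL + 1/2·sR = -506/2873
mR = -1·sL + 0·sR = -4/17

4/17 20/169 -506/2873 -4/17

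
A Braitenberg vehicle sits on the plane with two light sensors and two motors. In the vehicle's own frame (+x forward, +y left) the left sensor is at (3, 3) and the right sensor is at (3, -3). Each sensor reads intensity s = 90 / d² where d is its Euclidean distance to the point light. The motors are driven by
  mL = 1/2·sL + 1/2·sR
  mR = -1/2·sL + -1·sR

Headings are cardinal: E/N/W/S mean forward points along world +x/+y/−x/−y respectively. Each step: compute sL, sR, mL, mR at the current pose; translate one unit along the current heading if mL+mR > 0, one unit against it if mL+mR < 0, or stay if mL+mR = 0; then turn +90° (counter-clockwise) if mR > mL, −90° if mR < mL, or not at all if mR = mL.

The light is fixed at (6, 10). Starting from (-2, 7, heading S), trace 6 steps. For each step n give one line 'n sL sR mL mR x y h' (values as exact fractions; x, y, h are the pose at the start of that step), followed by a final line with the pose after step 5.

n=0: pose=(-2,7,S); sL=90/61, sR=90/157; mL=9810/9577, mR=-12555/9577; mL+mR=-45/157 → advance -1; mR−mL=-22365/9577 → turn -1·90°
n=1: pose=(-2,8,W); sL=45/73, sR=45/61; mL=3015/4453, mR=-9315/8906; mL+mR=-45/122 → advance -1; mR−mL=-15345/8906 → turn -1·90°
n=2: pose=(-1,8,N); sL=90/101, sR=90/17; mL=5310/1717, mR=-9855/1717; mL+mR=-45/17 → advance -1; mR−mL=-15165/1717 → turn -1·90°
n=3: pose=(-1,7,E); sL=45/8, sR=45/26; mL=765/208, mR=-945/208; mL+mR=-45/52 → advance -1; mR−mL=-855/104 → turn -1·90°
n=4: pose=(-2,7,S); sL=90/61, sR=90/157; mL=9810/9577, mR=-12555/9577; mL+mR=-45/157 → advance -1; mR−mL=-22365/9577 → turn -1·90°
n=5: pose=(-2,8,W); sL=45/73, sR=45/61; mL=3015/4453, mR=-9315/8906; mL+mR=-45/122 → advance -1; mR−mL=-15345/8906 → turn -1·90°

0 90/61 90/157 9810/9577 -12555/9577 -2 7 S
1 45/73 45/61 3015/4453 -9315/8906 -2 8 W
2 90/101 90/17 5310/1717 -9855/1717 -1 8 N
3 45/8 45/26 765/208 -945/208 -1 7 E
4 90/61 90/157 9810/9577 -12555/9577 -2 7 S
5 45/73 45/61 3015/4453 -9315/8906 -2 8 W
final -1 8 N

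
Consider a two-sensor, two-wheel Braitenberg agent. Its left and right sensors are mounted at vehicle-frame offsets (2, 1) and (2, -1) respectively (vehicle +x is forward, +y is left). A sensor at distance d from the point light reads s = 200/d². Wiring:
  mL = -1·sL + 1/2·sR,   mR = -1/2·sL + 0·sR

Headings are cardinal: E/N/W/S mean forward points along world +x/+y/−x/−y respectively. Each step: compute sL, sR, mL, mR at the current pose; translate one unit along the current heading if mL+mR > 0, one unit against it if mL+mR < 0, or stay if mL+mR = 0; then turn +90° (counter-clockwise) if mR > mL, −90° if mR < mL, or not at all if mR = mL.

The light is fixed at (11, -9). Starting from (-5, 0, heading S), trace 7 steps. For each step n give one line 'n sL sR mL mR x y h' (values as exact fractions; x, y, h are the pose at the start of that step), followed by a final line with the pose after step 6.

0 100/137 100/169 -10050/23153 -50/137 -5 0 S
1 200/317 200/277 -23700/87809 -100/317 -5 1 E
2 5/8 50/97 -285/776 -5/16 -6 1 S
3 200/369 8/13 -1124/4797 -100/369 -6 2 E
4 20/37 100/221 -2570/8177 -10/37 -7 2 S
5 8/17 200/377 -1316/6409 -4/17 -7 3 E
6 25/53 2/5 -72/265 -25/106 -8 3 S
final -8 4 E

n=0: pose=(-5,0,S); sL=100/137, sR=100/169; mL=-10050/23153, mR=-50/137; mL+mR=-18500/23153 → advance -1; mR−mL=1600/23153 → turn +1·90°
n=1: pose=(-5,1,E); sL=200/317, sR=200/277; mL=-23700/87809, mR=-100/317; mL+mR=-51400/87809 → advance -1; mR−mL=-4000/87809 → turn -1·90°
n=2: pose=(-6,1,S); sL=5/8, sR=50/97; mL=-285/776, mR=-5/16; mL+mR=-1055/1552 → advance -1; mR−mL=85/1552 → turn +1·90°
n=3: pose=(-6,2,E); sL=200/369, sR=8/13; mL=-1124/4797, mR=-100/369; mL+mR=-808/1599 → advance -1; mR−mL=-176/4797 → turn -1·90°
n=4: pose=(-7,2,S); sL=20/37, sR=100/221; mL=-2570/8177, mR=-10/37; mL+mR=-4780/8177 → advance -1; mR−mL=360/8177 → turn +1·90°
n=5: pose=(-7,3,E); sL=8/17, sR=200/377; mL=-1316/6409, mR=-4/17; mL+mR=-2824/6409 → advance -1; mR−mL=-192/6409 → turn -1·90°
n=6: pose=(-8,3,S); sL=25/53, sR=2/5; mL=-72/265, mR=-25/106; mL+mR=-269/530 → advance -1; mR−mL=19/530 → turn +1·90°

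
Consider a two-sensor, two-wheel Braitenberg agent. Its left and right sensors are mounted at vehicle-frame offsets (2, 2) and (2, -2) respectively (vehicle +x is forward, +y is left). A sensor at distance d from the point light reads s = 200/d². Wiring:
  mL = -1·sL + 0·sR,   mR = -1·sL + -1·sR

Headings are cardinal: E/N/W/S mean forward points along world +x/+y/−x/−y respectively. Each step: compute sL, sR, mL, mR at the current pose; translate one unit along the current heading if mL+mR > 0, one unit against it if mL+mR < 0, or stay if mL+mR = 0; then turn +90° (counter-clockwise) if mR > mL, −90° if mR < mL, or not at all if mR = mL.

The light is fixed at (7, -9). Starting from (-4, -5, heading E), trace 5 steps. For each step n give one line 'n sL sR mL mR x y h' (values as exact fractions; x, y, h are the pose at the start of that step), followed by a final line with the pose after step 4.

0 200/117 40/17 -200/117 -8080/1989 -4 -5 E
1 25/13 1 -25/13 -38/13 -5 -5 S
2 40/41 40/49 -40/41 -3600/2009 -5 -4 W
3 100/109 20/13 -100/109 -3480/1417 -4 -4 N
4 200/117 40/17 -200/117 -8080/1989 -4 -5 E
final -5 -5 S

n=0: pose=(-4,-5,E); sL=200/117, sR=40/17; mL=-200/117, mR=-8080/1989; mL+mR=-11480/1989 → advance -1; mR−mL=-40/17 → turn -1·90°
n=1: pose=(-5,-5,S); sL=25/13, sR=1; mL=-25/13, mR=-38/13; mL+mR=-63/13 → advance -1; mR−mL=-1 → turn -1·90°
n=2: pose=(-5,-4,W); sL=40/41, sR=40/49; mL=-40/41, mR=-3600/2009; mL+mR=-5560/2009 → advance -1; mR−mL=-40/49 → turn -1·90°
n=3: pose=(-4,-4,N); sL=100/109, sR=20/13; mL=-100/109, mR=-3480/1417; mL+mR=-4780/1417 → advance -1; mR−mL=-20/13 → turn -1·90°
n=4: pose=(-4,-5,E); sL=200/117, sR=40/17; mL=-200/117, mR=-8080/1989; mL+mR=-11480/1989 → advance -1; mR−mL=-40/17 → turn -1·90°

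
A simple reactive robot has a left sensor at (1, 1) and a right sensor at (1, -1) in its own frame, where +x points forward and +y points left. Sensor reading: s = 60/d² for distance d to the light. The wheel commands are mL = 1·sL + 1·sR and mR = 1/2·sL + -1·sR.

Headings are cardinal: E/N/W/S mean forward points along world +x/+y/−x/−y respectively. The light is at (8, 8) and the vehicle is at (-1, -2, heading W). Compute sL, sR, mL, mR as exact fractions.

left sensor world pos  = (-2, -3); dL² = 221
right sensor world pos = (-2, -1); dR² = 181
sL = 60/221 = 60/221
sR = 60/181 = 60/181
mL = 1·sL + 1·sR = 24120/40001
mR = 1/2·sL + -1·sR = -7830/40001

60/221 60/181 24120/40001 -7830/40001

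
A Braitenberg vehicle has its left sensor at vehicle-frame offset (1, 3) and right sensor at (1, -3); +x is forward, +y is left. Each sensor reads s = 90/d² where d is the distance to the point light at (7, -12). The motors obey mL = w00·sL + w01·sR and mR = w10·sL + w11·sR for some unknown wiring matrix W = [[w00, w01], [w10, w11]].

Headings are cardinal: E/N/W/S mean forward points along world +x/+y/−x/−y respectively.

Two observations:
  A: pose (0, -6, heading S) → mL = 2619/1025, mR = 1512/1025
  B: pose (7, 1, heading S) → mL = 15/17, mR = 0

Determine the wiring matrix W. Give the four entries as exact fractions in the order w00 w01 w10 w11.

obs A: pose=(0,-6,S) → sL=90/41, sR=18/25, mL=2619/1025, mR=1512/1025
obs B: pose=(7,1,S) → sL=10/17, sR=10/17, mL=15/17, mR=0
sensor matrix S = [[90/41, 18/25], [10/17, 10/17]]; det S = 3024/3485
solve [mL_A; mL_B] = S·[w00; w01] and [mR_A; mR_B] = S·[w10; w11]:
  w00 = 1, w01 = 1/2, w10 = 1, w11 = -1

1 1/2 1 -1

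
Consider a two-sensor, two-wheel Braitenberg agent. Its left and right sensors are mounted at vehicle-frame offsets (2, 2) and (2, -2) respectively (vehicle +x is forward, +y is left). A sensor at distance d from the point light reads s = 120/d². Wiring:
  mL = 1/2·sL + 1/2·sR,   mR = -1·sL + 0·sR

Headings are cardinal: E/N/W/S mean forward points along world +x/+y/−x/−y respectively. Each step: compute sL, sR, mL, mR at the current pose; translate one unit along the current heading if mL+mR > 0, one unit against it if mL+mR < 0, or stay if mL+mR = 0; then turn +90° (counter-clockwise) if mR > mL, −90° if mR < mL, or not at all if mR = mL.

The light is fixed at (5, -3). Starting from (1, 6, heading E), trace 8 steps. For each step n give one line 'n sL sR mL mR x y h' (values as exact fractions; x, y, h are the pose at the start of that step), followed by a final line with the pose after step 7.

0 24/25 120/53 2136/1325 -24/25 1 6 E
1 12/5 60/37 372/185 -12/5 2 6 S
2 120/89 120/169 15480/15041 -120/89 2 7 W
3 3/4 5/6 19/24 -3/4 3 7 N
4 120/169 40/27 5000/4563 -120/169 3 8 E
5 60/41 4/3 172/123 -60/41 4 8 S
6 120/109 24/41 3768/4469 -120/109 4 9 W
7 3/5 3/5 3/5 -3/5 5 9 N
final 5 9 E

n=0: pose=(1,6,E); sL=24/25, sR=120/53; mL=2136/1325, mR=-24/25; mL+mR=864/1325 → advance +1; mR−mL=-3408/1325 → turn -1·90°
n=1: pose=(2,6,S); sL=12/5, sR=60/37; mL=372/185, mR=-12/5; mL+mR=-72/185 → advance -1; mR−mL=-816/185 → turn -1·90°
n=2: pose=(2,7,W); sL=120/89, sR=120/169; mL=15480/15041, mR=-120/89; mL+mR=-4800/15041 → advance -1; mR−mL=-35760/15041 → turn -1·90°
n=3: pose=(3,7,N); sL=3/4, sR=5/6; mL=19/24, mR=-3/4; mL+mR=1/24 → advance +1; mR−mL=-37/24 → turn -1·90°
n=4: pose=(3,8,E); sL=120/169, sR=40/27; mL=5000/4563, mR=-120/169; mL+mR=1760/4563 → advance +1; mR−mL=-8240/4563 → turn -1·90°
n=5: pose=(4,8,S); sL=60/41, sR=4/3; mL=172/123, mR=-60/41; mL+mR=-8/123 → advance -1; mR−mL=-352/123 → turn -1·90°
n=6: pose=(4,9,W); sL=120/109, sR=24/41; mL=3768/4469, mR=-120/109; mL+mR=-1152/4469 → advance -1; mR−mL=-8688/4469 → turn -1·90°
n=7: pose=(5,9,N); sL=3/5, sR=3/5; mL=3/5, mR=-3/5; mL+mR=0 → advance +0; mR−mL=-6/5 → turn -1·90°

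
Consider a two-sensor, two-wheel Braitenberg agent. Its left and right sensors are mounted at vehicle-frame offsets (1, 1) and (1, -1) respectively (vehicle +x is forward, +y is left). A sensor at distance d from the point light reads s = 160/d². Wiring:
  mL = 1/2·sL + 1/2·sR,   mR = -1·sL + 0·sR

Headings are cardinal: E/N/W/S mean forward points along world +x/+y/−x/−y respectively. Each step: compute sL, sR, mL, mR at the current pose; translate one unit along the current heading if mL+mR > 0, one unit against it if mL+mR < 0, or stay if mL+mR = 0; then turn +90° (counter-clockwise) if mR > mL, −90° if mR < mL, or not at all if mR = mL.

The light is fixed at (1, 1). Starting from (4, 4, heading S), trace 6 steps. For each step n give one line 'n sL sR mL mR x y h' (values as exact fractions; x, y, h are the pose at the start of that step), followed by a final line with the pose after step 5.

0 8 20 14 -8 4 4 S
1 32 160/13 288/13 -32 4 3 W
2 80/9 80/17 1040/153 -80/9 5 3 N
3 160/29 32/5 864/145 -160/29 5 2 E
4 40/9 10 65/9 -40/9 6 2 S
5 160/17 160/17 160/17 -160/17 6 1 W
final 6 1 N

n=0: pose=(4,4,S); sL=8, sR=20; mL=14, mR=-8; mL+mR=6 → advance +1; mR−mL=-22 → turn -1·90°
n=1: pose=(4,3,W); sL=32, sR=160/13; mL=288/13, mR=-32; mL+mR=-128/13 → advance -1; mR−mL=-704/13 → turn -1·90°
n=2: pose=(5,3,N); sL=80/9, sR=80/17; mL=1040/153, mR=-80/9; mL+mR=-320/153 → advance -1; mR−mL=-800/51 → turn -1·90°
n=3: pose=(5,2,E); sL=160/29, sR=32/5; mL=864/145, mR=-160/29; mL+mR=64/145 → advance +1; mR−mL=-1664/145 → turn -1·90°
n=4: pose=(6,2,S); sL=40/9, sR=10; mL=65/9, mR=-40/9; mL+mR=25/9 → advance +1; mR−mL=-35/3 → turn -1·90°
n=5: pose=(6,1,W); sL=160/17, sR=160/17; mL=160/17, mR=-160/17; mL+mR=0 → advance +0; mR−mL=-320/17 → turn -1·90°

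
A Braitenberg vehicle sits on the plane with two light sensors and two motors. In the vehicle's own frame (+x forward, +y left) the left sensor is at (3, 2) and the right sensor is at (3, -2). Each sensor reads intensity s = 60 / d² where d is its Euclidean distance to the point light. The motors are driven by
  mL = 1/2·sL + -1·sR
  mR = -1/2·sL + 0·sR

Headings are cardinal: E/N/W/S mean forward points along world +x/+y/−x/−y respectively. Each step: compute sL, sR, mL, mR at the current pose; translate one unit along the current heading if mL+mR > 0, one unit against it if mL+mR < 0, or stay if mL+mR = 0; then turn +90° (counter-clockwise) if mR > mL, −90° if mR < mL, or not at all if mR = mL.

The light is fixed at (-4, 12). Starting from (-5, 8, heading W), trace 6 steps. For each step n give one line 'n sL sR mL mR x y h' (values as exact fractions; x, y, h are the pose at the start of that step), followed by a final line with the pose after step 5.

n=0: pose=(-5,8,W); sL=15/13, sR=3; mL=-63/26, mR=-15/26; mL+mR=-3 → advance -1; mR−mL=24/13 → turn +1·90°
n=1: pose=(-4,8,S); sL=60/53, sR=60/53; mL=-30/53, mR=-30/53; mL+mR=-60/53 → advance -1; mR−mL=0 → turn +0·90°
n=2: pose=(-4,9,S); sL=3/2, sR=3/2; mL=-3/4, mR=-3/4; mL+mR=-3/2 → advance -1; mR−mL=0 → turn +0·90°
n=3: pose=(-4,10,S); sL=60/29, sR=60/29; mL=-30/29, mR=-30/29; mL+mR=-60/29 → advance -1; mR−mL=0 → turn +0·90°
n=4: pose=(-4,11,S); sL=3, sR=3; mL=-3/2, mR=-3/2; mL+mR=-3 → advance -1; mR−mL=0 → turn +0·90°
n=5: pose=(-4,12,S); sL=60/13, sR=60/13; mL=-30/13, mR=-30/13; mL+mR=-60/13 → advance -1; mR−mL=0 → turn +0·90°

0 15/13 3 -63/26 -15/26 -5 8 W
1 60/53 60/53 -30/53 -30/53 -4 8 S
2 3/2 3/2 -3/4 -3/4 -4 9 S
3 60/29 60/29 -30/29 -30/29 -4 10 S
4 3 3 -3/2 -3/2 -4 11 S
5 60/13 60/13 -30/13 -30/13 -4 12 S
final -4 13 S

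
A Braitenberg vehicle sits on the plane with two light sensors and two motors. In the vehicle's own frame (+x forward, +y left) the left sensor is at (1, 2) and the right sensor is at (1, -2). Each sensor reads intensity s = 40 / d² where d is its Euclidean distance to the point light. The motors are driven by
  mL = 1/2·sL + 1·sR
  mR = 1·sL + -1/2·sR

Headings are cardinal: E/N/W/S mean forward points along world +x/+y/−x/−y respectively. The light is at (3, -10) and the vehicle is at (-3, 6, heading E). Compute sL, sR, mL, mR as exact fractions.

left sensor world pos  = (-2, 8); dL² = 349
right sensor world pos = (-2, 4); dR² = 221
sL = 40/349 = 40/349
sR = 40/221 = 40/221
mL = 1/2·sL + 1·sR = 18380/77129
mR = 1·sL + -1/2·sR = 1860/77129

40/349 40/221 18380/77129 1860/77129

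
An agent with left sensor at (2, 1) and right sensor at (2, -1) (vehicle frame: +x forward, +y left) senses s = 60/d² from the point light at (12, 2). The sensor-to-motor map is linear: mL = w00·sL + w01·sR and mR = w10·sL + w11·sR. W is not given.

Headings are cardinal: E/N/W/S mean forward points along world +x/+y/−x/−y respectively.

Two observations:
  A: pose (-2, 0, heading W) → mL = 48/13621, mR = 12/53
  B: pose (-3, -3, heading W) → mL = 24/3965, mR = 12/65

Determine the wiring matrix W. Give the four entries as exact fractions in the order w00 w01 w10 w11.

obs A: pose=(-2,0,W) → sL=12/53, sR=60/257, mL=48/13621, mR=12/53
obs B: pose=(-3,-3,W) → sL=12/65, sR=12/61, mL=24/3965, mR=12/65
sensor matrix S = [[12/53, 60/257], [12/65, 12/61]]; det S = 15552/10801453
solve [mL_A; mL_B] = S·[w00; w01] and [mR_A; mR_B] = S·[w10; w11]:
  w00 = -1/2, w01 = 1/2, w10 = 1, w11 = 0

-1/2 1/2 1 0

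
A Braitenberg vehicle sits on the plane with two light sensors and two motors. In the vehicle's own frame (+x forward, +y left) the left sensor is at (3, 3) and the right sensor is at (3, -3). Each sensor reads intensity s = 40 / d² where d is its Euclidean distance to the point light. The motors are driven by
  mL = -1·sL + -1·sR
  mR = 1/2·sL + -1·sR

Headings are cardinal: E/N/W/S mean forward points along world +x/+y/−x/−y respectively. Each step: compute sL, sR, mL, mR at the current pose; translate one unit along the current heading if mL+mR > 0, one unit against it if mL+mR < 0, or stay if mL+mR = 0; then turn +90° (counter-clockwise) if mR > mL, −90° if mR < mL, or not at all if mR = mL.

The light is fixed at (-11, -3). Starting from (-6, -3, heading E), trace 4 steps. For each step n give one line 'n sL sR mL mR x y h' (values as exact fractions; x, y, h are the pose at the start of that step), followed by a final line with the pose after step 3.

n=0: pose=(-6,-3,E); sL=40/73, sR=40/73; mL=-80/73, mR=-20/73; mL+mR=-100/73 → advance -1; mR−mL=60/73 → turn +1·90°
n=1: pose=(-7,-3,N); sL=4, sR=20/29; mL=-136/29, mR=38/29; mL+mR=-98/29 → advance -1; mR−mL=6 → turn +1·90°
n=2: pose=(-7,-4,W); sL=40/17, sR=8; mL=-176/17, mR=-116/17; mL+mR=-292/17 → advance -1; mR−mL=60/17 → turn +1·90°
n=3: pose=(-6,-4,S); sL=1/2, sR=2; mL=-5/2, mR=-7/4; mL+mR=-17/4 → advance -1; mR−mL=3/4 → turn +1·90°

0 40/73 40/73 -80/73 -20/73 -6 -3 E
1 4 20/29 -136/29 38/29 -7 -3 N
2 40/17 8 -176/17 -116/17 -7 -4 W
3 1/2 2 -5/2 -7/4 -6 -4 S
final -6 -3 E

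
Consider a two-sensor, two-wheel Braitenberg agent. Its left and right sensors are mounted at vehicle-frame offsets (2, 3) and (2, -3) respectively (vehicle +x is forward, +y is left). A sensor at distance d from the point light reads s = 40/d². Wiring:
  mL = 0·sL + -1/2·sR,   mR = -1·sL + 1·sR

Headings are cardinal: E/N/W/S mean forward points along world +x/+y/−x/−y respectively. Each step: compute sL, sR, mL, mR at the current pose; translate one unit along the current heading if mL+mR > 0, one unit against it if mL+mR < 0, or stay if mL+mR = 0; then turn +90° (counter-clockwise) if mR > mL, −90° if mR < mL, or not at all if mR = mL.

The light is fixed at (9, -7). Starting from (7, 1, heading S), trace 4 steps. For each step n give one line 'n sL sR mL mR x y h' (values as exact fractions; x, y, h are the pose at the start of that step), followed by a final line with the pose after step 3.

0 40/37 40/61 -20/61 -960/2257 7 1 S
1 10/13 1/4 -1/8 -27/52 7 2 W
2 40/137 8/25 -4/25 96/3425 8 2 N
3 20/17 4/13 -2/13 -192/221 8 1 W
final 9 1 N

n=0: pose=(7,1,S); sL=40/37, sR=40/61; mL=-20/61, mR=-960/2257; mL+mR=-1700/2257 → advance -1; mR−mL=-220/2257 → turn -1·90°
n=1: pose=(7,2,W); sL=10/13, sR=1/4; mL=-1/8, mR=-27/52; mL+mR=-67/104 → advance -1; mR−mL=-41/104 → turn -1·90°
n=2: pose=(8,2,N); sL=40/137, sR=8/25; mL=-4/25, mR=96/3425; mL+mR=-452/3425 → advance -1; mR−mL=644/3425 → turn +1·90°
n=3: pose=(8,1,W); sL=20/17, sR=4/13; mL=-2/13, mR=-192/221; mL+mR=-226/221 → advance -1; mR−mL=-158/221 → turn -1·90°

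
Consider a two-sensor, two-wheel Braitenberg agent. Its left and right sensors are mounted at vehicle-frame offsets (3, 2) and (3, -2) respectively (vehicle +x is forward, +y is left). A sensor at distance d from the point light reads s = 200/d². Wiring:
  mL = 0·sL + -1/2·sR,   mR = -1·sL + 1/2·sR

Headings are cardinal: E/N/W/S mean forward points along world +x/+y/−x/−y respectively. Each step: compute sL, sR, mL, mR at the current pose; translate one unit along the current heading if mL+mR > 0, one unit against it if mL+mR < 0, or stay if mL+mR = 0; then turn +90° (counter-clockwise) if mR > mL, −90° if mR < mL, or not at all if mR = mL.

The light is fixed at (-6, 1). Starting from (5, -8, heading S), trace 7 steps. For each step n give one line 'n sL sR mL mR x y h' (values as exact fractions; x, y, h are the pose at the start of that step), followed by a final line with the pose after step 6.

0 200/313 8/9 -4/9 -548/2817 5 -8 S
1 25/29 25/37 -25/74 -1125/2146 5 -7 E
2 40/53 40/37 -20/37 -420/1961 4 -7 S
3 100/97 4/5 -2/5 -306/485 4 -6 E
4 200/221 200/149 -100/149 -7700/32929 3 -6 S
5 5/4 25/26 -25/52 -10/13 3 -5 E
6 200/181 200/117 -100/117 -5300/21177 2 -5 S
final 2 -4 E

n=0: pose=(5,-8,S); sL=200/313, sR=8/9; mL=-4/9, mR=-548/2817; mL+mR=-200/313 → advance -1; mR−mL=704/2817 → turn +1·90°
n=1: pose=(5,-7,E); sL=25/29, sR=25/37; mL=-25/74, mR=-1125/2146; mL+mR=-25/29 → advance -1; mR−mL=-200/1073 → turn -1·90°
n=2: pose=(4,-7,S); sL=40/53, sR=40/37; mL=-20/37, mR=-420/1961; mL+mR=-40/53 → advance -1; mR−mL=640/1961 → turn +1·90°
n=3: pose=(4,-6,E); sL=100/97, sR=4/5; mL=-2/5, mR=-306/485; mL+mR=-100/97 → advance -1; mR−mL=-112/485 → turn -1·90°
n=4: pose=(3,-6,S); sL=200/221, sR=200/149; mL=-100/149, mR=-7700/32929; mL+mR=-200/221 → advance -1; mR−mL=14400/32929 → turn +1·90°
n=5: pose=(3,-5,E); sL=5/4, sR=25/26; mL=-25/52, mR=-10/13; mL+mR=-5/4 → advance -1; mR−mL=-15/52 → turn -1·90°
n=6: pose=(2,-5,S); sL=200/181, sR=200/117; mL=-100/117, mR=-5300/21177; mL+mR=-200/181 → advance -1; mR−mL=12800/21177 → turn +1·90°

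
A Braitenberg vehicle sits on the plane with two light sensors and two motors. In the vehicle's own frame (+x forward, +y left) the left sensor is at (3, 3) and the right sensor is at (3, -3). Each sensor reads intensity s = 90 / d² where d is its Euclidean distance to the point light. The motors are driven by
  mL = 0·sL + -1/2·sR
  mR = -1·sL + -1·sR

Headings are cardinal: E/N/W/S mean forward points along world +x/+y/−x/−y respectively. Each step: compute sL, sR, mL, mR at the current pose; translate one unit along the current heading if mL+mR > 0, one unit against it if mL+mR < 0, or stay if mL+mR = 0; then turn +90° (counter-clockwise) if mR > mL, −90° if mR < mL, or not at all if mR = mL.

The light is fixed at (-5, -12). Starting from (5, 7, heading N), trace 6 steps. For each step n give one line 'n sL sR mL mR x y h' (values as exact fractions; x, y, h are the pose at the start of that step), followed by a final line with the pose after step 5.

n=0: pose=(5,7,N); sL=90/533, sR=90/653; mL=-45/653, mR=-106740/348049; mL+mR=-130725/348049 → advance -1; mR−mL=-82755/348049 → turn -1·90°
n=1: pose=(5,6,E); sL=9/61, sR=45/197; mL=-45/394, mR=-4518/12017; mL+mR=-11781/24034 → advance -1; mR−mL=-6291/24034 → turn -1·90°
n=2: pose=(4,6,S); sL=10/41, sR=10/29; mL=-5/29, mR=-700/1189; mL+mR=-905/1189 → advance -1; mR−mL=-495/1189 → turn -1·90°
n=3: pose=(4,7,W); sL=45/146, sR=9/52; mL=-9/104, mR=-1827/3796; mL+mR=-4311/7592 → advance -1; mR−mL=-2997/7592 → turn -1·90°
n=4: pose=(5,7,N); sL=90/533, sR=90/653; mL=-45/653, mR=-106740/348049; mL+mR=-130725/348049 → advance -1; mR−mL=-82755/348049 → turn -1·90°
n=5: pose=(5,6,E); sL=9/61, sR=45/197; mL=-45/394, mR=-4518/12017; mL+mR=-11781/24034 → advance -1; mR−mL=-6291/24034 → turn -1·90°

0 90/533 90/653 -45/653 -106740/348049 5 7 N
1 9/61 45/197 -45/394 -4518/12017 5 6 E
2 10/41 10/29 -5/29 -700/1189 4 6 S
3 45/146 9/52 -9/104 -1827/3796 4 7 W
4 90/533 90/653 -45/653 -106740/348049 5 7 N
5 9/61 45/197 -45/394 -4518/12017 5 6 E
final 4 6 S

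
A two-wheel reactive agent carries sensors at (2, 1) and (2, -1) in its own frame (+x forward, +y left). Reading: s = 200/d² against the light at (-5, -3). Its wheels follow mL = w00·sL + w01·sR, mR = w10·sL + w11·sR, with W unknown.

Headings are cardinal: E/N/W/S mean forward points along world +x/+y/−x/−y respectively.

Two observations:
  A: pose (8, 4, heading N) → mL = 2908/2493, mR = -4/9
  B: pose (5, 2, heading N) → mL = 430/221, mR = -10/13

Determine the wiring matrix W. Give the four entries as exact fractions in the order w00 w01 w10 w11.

1/2 1 -1/2 0

obs A: pose=(8,4,N) → sL=8/9, sR=200/277, mL=2908/2493, mR=-4/9
obs B: pose=(5,2,N) → sL=20/13, sR=20/17, mL=430/221, mR=-10/13
sensor matrix S = [[8/9, 200/277], [20/13, 20/17]]; det S = -35840/550953
solve [mL_A; mL_B] = S·[w00; w01] and [mR_A; mR_B] = S·[w10; w11]:
  w00 = 1/2, w01 = 1, w10 = -1/2, w11 = 0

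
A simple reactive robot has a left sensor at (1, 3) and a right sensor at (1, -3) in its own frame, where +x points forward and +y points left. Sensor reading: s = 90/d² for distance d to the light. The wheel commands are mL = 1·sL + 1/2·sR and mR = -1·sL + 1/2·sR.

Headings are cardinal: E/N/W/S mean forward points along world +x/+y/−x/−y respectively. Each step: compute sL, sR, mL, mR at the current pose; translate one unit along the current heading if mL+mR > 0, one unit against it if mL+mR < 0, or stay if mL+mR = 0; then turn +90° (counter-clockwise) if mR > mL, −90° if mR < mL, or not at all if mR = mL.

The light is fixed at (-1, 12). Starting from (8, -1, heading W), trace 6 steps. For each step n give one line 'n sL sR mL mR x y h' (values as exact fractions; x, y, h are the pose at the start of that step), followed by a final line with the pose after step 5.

n=0: pose=(8,-1,W); sL=9/32, sR=45/82; mL=729/1312, mR=-9/1312; mL+mR=45/82 → advance +1; mR−mL=-9/16 → turn -1·90°
n=1: pose=(7,-1,N); sL=90/169, sR=18/53; mL=6291/8957, mR=-3249/8957; mL+mR=18/53 → advance +1; mR−mL=-180/169 → turn -1·90°
n=2: pose=(7,0,E); sL=5/9, sR=5/17; mL=215/306, mR=-125/306; mL+mR=5/17 → advance +1; mR−mL=-10/9 → turn -1·90°
n=3: pose=(8,0,S); sL=90/313, sR=18/41; mL=6507/12833, mR=-873/12833; mL+mR=18/41 → advance +1; mR−mL=-180/313 → turn -1·90°
n=4: pose=(8,-1,W); sL=9/32, sR=45/82; mL=729/1312, mR=-9/1312; mL+mR=45/82 → advance +1; mR−mL=-9/16 → turn -1·90°
n=5: pose=(7,-1,N); sL=90/169, sR=18/53; mL=6291/8957, mR=-3249/8957; mL+mR=18/53 → advance +1; mR−mL=-180/169 → turn -1·90°

0 9/32 45/82 729/1312 -9/1312 8 -1 W
1 90/169 18/53 6291/8957 -3249/8957 7 -1 N
2 5/9 5/17 215/306 -125/306 7 0 E
3 90/313 18/41 6507/12833 -873/12833 8 0 S
4 9/32 45/82 729/1312 -9/1312 8 -1 W
5 90/169 18/53 6291/8957 -3249/8957 7 -1 N
final 7 0 E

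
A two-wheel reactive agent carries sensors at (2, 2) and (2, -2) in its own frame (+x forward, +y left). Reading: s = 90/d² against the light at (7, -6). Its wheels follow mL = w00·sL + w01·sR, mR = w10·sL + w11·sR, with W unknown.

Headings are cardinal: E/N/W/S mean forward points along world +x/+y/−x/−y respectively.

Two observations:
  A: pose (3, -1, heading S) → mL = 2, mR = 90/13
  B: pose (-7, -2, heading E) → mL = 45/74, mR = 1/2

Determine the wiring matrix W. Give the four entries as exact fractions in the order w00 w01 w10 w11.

obs A: pose=(3,-1,S) → sL=90/13, sR=2, mL=2, mR=90/13
obs B: pose=(-7,-2,E) → sL=1/2, sR=45/74, mL=45/74, mR=1/2
sensor matrix S = [[90/13, 2], [1/2, 45/74]]; det S = 1544/481
solve [mL_A; mL_B] = S·[w00; w01] and [mR_A; mR_B] = S·[w10; w11]:
  w00 = 0, w01 = 1, w10 = 1, w11 = 0

0 1 1 0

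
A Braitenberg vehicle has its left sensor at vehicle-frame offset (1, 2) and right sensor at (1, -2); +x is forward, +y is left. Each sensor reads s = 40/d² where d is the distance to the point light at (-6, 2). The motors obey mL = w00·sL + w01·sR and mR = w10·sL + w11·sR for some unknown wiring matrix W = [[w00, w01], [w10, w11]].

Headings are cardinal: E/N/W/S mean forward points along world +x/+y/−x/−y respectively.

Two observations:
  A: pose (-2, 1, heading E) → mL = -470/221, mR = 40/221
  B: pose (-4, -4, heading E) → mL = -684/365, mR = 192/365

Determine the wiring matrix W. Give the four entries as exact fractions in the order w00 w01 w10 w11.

-1 -1/2 1/2 -1/2

obs A: pose=(-2,1,E) → sL=20/13, sR=20/17, mL=-470/221, mR=40/221
obs B: pose=(-4,-4,E) → sL=8/5, sR=40/73, mL=-684/365, mR=192/365
sensor matrix S = [[20/13, 20/17], [8/5, 40/73]]; det S = -16768/16133
solve [mL_A; mL_B] = S·[w00; w01] and [mR_A; mR_B] = S·[w10; w11]:
  w00 = -1, w01 = -1/2, w10 = 1/2, w11 = -1/2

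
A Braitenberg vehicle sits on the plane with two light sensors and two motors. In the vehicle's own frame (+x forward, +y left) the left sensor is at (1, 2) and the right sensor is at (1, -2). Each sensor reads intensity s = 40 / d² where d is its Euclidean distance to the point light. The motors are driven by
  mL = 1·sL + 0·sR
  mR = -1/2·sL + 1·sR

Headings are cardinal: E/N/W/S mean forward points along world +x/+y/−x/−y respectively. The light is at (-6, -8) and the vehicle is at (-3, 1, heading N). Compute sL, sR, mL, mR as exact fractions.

40/101 8/25 40/101 308/2525

left sensor world pos  = (-5, 2); dL² = 101
right sensor world pos = (-1, 2); dR² = 125
sL = 40/101 = 40/101
sR = 40/125 = 8/25
mL = 1·sL + 0·sR = 40/101
mR = -1/2·sL + 1·sR = 308/2525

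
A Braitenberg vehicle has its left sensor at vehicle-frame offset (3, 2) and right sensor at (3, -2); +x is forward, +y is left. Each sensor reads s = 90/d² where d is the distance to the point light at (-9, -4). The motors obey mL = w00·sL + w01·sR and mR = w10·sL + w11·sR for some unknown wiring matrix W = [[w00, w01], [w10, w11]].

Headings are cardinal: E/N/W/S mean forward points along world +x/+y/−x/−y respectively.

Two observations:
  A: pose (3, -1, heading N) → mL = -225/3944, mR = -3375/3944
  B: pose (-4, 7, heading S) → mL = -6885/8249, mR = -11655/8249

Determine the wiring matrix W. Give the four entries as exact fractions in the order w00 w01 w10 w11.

obs A: pose=(3,-1,N) → sL=45/68, sR=45/116, mL=-225/3944, mR=-3375/3944
obs B: pose=(-4,7,S) → sL=90/113, sR=90/73, mL=-6885/8249, mR=-11655/8249
sensor matrix S = [[45/68, 45/116], [90/113, 90/73]]; det S = 2061450/4066757
solve [mL_A; mL_B] = S·[w00; w01] and [mR_A; mR_B] = S·[w10; w11]:
  w00 = 1/2, w01 = -1, w10 = -1, w11 = -1/2

1/2 -1 -1 -1/2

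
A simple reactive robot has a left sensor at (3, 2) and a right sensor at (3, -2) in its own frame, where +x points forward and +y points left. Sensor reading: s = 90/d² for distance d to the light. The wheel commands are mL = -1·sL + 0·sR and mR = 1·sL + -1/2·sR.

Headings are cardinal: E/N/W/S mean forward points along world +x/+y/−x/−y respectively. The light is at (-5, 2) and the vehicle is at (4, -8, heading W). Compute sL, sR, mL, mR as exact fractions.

left sensor world pos  = (1, -10); dL² = 180
right sensor world pos = (1, -6); dR² = 100
sL = 90/180 = 1/2
sR = 90/100 = 9/10
mL = -1·sL + 0·sR = -1/2
mR = 1·sL + -1/2·sR = 1/20

1/2 9/10 -1/2 1/20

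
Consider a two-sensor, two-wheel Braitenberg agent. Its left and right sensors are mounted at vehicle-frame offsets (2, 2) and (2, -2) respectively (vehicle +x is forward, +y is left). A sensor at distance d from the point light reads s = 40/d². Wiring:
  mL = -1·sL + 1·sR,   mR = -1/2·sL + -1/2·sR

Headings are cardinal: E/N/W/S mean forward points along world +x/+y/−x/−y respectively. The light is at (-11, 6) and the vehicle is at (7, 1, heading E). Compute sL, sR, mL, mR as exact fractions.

left sensor world pos  = (9, 3); dL² = 409
right sensor world pos = (9, -1); dR² = 449
sL = 40/409 = 40/409
sR = 40/449 = 40/449
mL = -1·sL + 1·sR = -1600/183641
mR = -1/2·sL + -1/2·sR = -17160/183641

40/409 40/449 -1600/183641 -17160/183641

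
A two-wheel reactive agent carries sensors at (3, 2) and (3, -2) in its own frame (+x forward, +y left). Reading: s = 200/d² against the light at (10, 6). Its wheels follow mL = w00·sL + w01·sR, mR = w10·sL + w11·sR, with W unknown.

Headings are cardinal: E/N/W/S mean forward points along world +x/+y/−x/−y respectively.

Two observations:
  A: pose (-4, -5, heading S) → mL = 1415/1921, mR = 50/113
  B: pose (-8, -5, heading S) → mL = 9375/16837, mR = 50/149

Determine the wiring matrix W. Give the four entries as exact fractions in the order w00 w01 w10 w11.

obs A: pose=(-4,-5,S) → sL=10/17, sR=50/113, mL=1415/1921, mR=50/113
obs B: pose=(-8,-5,S) → sL=50/113, sR=50/149, mL=9375/16837, mR=50/149
sensor matrix S = [[10/17, 50/113], [50/113, 50/149]]; det S = 52000/32343877
solve [mL_A; mL_B] = S·[w00; w01] and [mR_A; mR_B] = S·[w10; w11]:
  w00 = 1/2, w01 = 1, w10 = 0, w11 = 1

1/2 1 0 1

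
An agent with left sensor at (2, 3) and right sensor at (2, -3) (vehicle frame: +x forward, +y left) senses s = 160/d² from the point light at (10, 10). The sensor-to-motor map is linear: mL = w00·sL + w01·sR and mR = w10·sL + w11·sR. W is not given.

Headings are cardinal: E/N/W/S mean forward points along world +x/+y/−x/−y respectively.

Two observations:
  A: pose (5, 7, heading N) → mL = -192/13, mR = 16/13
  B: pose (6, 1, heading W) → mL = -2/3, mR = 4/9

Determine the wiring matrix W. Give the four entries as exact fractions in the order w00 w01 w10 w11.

1/2 -1/2 1/2 0

obs A: pose=(5,7,N) → sL=32/13, sR=32, mL=-192/13, mR=16/13
obs B: pose=(6,1,W) → sL=8/9, sR=20/9, mL=-2/3, mR=4/9
sensor matrix S = [[32/13, 32], [8/9, 20/9]]; det S = -896/39
solve [mL_A; mL_B] = S·[w00; w01] and [mR_A; mR_B] = S·[w10; w11]:
  w00 = 1/2, w01 = -1/2, w10 = 1/2, w11 = 0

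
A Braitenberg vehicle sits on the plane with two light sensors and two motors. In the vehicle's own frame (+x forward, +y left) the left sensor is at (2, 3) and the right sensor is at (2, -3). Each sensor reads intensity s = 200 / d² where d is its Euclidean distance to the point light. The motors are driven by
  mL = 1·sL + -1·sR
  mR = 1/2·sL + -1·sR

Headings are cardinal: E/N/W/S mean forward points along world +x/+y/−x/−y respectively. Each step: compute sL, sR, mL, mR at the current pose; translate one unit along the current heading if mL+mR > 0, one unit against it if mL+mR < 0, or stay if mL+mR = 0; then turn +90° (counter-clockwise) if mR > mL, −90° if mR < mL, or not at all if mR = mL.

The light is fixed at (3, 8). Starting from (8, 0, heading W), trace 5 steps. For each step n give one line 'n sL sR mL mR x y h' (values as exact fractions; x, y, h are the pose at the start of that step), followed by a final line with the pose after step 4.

0 20/13 100/17 -960/221 -1130/221 8 0 W
1 40/9 200/117 320/117 20/39 9 0 N
2 5/2 50/41 105/82 5/164 9 1 E
3 200/181 200/97 -16800/17557 -26500/17557 10 1 S
4 100/53 100/17 -3600/901 -4450/901 10 2 W
final 11 2 N

n=0: pose=(8,0,W); sL=20/13, sR=100/17; mL=-960/221, mR=-1130/221; mL+mR=-2090/221 → advance -1; mR−mL=-10/13 → turn -1·90°
n=1: pose=(9,0,N); sL=40/9, sR=200/117; mL=320/117, mR=20/39; mL+mR=380/117 → advance +1; mR−mL=-20/9 → turn -1·90°
n=2: pose=(9,1,E); sL=5/2, sR=50/41; mL=105/82, mR=5/164; mL+mR=215/164 → advance +1; mR−mL=-5/4 → turn -1·90°
n=3: pose=(10,1,S); sL=200/181, sR=200/97; mL=-16800/17557, mR=-26500/17557; mL+mR=-43300/17557 → advance -1; mR−mL=-100/181 → turn -1·90°
n=4: pose=(10,2,W); sL=100/53, sR=100/17; mL=-3600/901, mR=-4450/901; mL+mR=-8050/901 → advance -1; mR−mL=-50/53 → turn -1·90°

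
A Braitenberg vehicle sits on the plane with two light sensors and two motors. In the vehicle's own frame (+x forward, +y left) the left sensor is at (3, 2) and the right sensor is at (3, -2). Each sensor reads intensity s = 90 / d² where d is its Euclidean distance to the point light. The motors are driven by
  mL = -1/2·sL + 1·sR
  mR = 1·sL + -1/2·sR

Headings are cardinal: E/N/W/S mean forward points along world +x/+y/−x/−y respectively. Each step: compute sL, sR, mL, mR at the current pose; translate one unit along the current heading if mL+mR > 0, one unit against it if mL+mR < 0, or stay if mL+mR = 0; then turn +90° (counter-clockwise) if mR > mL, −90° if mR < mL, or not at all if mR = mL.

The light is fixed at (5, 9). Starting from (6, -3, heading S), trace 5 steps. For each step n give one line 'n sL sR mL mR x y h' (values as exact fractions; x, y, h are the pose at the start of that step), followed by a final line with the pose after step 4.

0 5/13 45/113 605/2938 545/2938 6 -3 S
1 90/229 18/25 2997/5725 189/5725 6 -4 W
2 45/52 45/52 45/104 45/104 5 -4 N
3 18/17 18/17 9/17 9/17 5 -3 N
4 45/34 45/34 45/68 45/68 5 -2 N
final 5 -1 N

n=0: pose=(6,-3,S); sL=5/13, sR=45/113; mL=605/2938, mR=545/2938; mL+mR=575/1469 → advance +1; mR−mL=-30/1469 → turn -1·90°
n=1: pose=(6,-4,W); sL=90/229, sR=18/25; mL=2997/5725, mR=189/5725; mL+mR=3186/5725 → advance +1; mR−mL=-2808/5725 → turn -1·90°
n=2: pose=(5,-4,N); sL=45/52, sR=45/52; mL=45/104, mR=45/104; mL+mR=45/52 → advance +1; mR−mL=0 → turn +0·90°
n=3: pose=(5,-3,N); sL=18/17, sR=18/17; mL=9/17, mR=9/17; mL+mR=18/17 → advance +1; mR−mL=0 → turn +0·90°
n=4: pose=(5,-2,N); sL=45/34, sR=45/34; mL=45/68, mR=45/68; mL+mR=45/34 → advance +1; mR−mL=0 → turn +0·90°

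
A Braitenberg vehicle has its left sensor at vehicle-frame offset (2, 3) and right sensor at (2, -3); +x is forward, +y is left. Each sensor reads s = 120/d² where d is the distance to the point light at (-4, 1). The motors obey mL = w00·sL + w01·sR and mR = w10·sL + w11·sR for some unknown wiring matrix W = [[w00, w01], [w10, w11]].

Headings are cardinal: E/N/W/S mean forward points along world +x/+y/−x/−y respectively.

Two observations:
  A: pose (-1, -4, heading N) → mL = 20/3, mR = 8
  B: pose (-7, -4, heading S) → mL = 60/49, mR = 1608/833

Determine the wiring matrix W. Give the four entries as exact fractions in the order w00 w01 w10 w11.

1/2 0 1/2 1/2

obs A: pose=(-1,-4,N) → sL=40/3, sR=8/3, mL=20/3, mR=8
obs B: pose=(-7,-4,S) → sL=120/49, sR=24/17, mL=60/49, mR=1608/833
sensor matrix S = [[40/3, 8/3], [120/49, 24/17]]; det S = 10240/833
solve [mL_A; mL_B] = S·[w00; w01] and [mR_A; mR_B] = S·[w10; w11]:
  w00 = 1/2, w01 = 0, w10 = 1/2, w11 = 1/2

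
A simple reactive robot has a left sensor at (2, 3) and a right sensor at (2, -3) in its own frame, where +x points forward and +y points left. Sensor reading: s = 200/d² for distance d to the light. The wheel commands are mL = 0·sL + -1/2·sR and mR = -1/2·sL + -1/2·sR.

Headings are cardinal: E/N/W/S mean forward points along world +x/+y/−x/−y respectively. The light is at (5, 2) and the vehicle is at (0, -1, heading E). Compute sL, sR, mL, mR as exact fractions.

left sensor world pos  = (2, 2); dL² = 9
right sensor world pos = (2, -4); dR² = 45
sL = 200/9 = 200/9
sR = 200/45 = 40/9
mL = 0·sL + -1/2·sR = -20/9
mR = -1/2·sL + -1/2·sR = -40/3

200/9 40/9 -20/9 -40/3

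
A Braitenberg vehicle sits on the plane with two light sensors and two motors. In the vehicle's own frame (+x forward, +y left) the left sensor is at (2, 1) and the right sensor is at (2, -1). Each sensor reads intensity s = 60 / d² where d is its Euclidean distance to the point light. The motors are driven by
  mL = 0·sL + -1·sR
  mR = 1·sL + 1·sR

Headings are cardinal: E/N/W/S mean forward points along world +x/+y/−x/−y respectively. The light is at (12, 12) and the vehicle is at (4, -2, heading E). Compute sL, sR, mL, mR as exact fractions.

left sensor world pos  = (6, -1); dL² = 205
right sensor world pos = (6, -3); dR² = 261
sL = 60/205 = 12/41
sR = 60/261 = 20/87
mL = 0·sL + -1·sR = -20/87
mR = 1·sL + 1·sR = 1864/3567

12/41 20/87 -20/87 1864/3567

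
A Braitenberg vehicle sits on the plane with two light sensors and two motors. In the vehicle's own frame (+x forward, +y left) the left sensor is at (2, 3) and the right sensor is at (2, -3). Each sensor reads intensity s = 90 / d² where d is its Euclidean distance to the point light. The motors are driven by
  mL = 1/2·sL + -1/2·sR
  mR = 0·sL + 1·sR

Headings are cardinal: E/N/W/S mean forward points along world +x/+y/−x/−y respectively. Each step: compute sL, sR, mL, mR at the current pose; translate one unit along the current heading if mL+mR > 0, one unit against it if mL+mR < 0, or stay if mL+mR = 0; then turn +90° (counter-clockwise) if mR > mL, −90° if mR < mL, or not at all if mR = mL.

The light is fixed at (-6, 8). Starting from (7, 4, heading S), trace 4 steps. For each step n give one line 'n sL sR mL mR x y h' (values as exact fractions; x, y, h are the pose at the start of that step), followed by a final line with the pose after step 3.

n=0: pose=(7,4,S); sL=45/146, sR=45/68; mL=-1755/9928, mR=45/68; mL+mR=4815/9928 → advance +1; mR−mL=8325/9928 → turn +1·90°
n=1: pose=(7,3,E); sL=90/229, sR=90/289; mL=2700/66181, mR=90/289; mL+mR=23310/66181 → advance +1; mR−mL=17910/66181 → turn +1·90°
n=2: pose=(8,3,N); sL=9/13, sR=45/149; mL=378/1937, mR=45/149; mL+mR=963/1937 → advance +1; mR−mL=207/1937 → turn +1·90°
n=3: pose=(8,4,W); sL=90/193, sR=18/29; mL=-432/5597, mR=18/29; mL+mR=3042/5597 → advance +1; mR−mL=3906/5597 → turn +1·90°

0 45/146 45/68 -1755/9928 45/68 7 4 S
1 90/229 90/289 2700/66181 90/289 7 3 E
2 9/13 45/149 378/1937 45/149 8 3 N
3 90/193 18/29 -432/5597 18/29 8 4 W
final 7 4 S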